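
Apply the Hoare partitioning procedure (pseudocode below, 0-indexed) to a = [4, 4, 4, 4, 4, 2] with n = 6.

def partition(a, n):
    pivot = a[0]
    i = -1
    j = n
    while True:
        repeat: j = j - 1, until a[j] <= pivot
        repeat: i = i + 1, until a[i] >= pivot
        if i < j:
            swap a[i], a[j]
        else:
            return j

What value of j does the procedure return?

2

pivot=4
j stops at 5 (2), i stops at 0 (4); swap ⇒ [2, 4, 4, 4, 4, 4]
j stops at 4 (4), i stops at 1 (4); swap ⇒ [2, 4, 4, 4, 4, 4]
j stops at 3 (4), i stops at 2 (4); swap ⇒ [2, 4, 4, 4, 4, 4]
j stops at 2, i stops at 3; i≥j ⇒ return 2. a=[2, 4, 4, 4, 4, 4]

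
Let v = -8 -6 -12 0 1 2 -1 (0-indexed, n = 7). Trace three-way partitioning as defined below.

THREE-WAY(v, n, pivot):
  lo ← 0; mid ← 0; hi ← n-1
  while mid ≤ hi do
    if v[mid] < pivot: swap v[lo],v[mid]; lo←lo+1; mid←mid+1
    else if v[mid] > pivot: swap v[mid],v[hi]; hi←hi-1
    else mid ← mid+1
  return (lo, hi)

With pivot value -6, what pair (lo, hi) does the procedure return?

pivot = -6; lo=0, mid=0, hi=6
v[mid]=-8<-6: swap v[0],v[0]; lo=1,mid=1 → -8 -6 -12 0 1 2 -1
v[mid]=-6=-6: mid=2
v[mid]=-12<-6: swap v[1],v[2]; lo=2,mid=3 → -8 -12 -6 0 1 2 -1
v[mid]=0>-6: swap v[3],v[6]; hi=5 → -8 -12 -6 -1 1 2 0
v[mid]=-1>-6: swap v[3],v[5]; hi=4 → -8 -12 -6 2 1 -1 0
v[mid]=2>-6: swap v[3],v[4]; hi=3 → -8 -12 -6 1 2 -1 0
v[mid]=1>-6: swap v[3],v[3]; hi=2 → -8 -12 -6 1 2 -1 0
end: lo=2, hi=2; v = -8 -12 -6 1 2 -1 0

(2, 2)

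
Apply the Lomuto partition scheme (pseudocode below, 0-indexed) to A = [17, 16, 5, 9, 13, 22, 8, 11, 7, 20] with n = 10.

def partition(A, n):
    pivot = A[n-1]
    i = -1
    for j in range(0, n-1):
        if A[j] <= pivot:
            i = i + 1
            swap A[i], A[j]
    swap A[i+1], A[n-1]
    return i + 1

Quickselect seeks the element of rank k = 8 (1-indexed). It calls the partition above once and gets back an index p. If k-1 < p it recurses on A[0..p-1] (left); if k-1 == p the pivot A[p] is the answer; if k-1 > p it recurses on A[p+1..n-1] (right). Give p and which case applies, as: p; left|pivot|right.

8; left

pivot = A[9] = 20; i = -1
j=0: A[0]=17 ≤ 20 → i=0, swap A[0],A[0] (no change) → [17, 16, 5, 9, 13, 22, 8, 11, 7, 20]
j=1: A[1]=16 ≤ 20 → i=1, swap A[1],A[1] (no change) → [17, 16, 5, 9, 13, 22, 8, 11, 7, 20]
j=2: A[2]=5 ≤ 20 → i=2, swap A[2],A[2] (no change) → [17, 16, 5, 9, 13, 22, 8, 11, 7, 20]
j=3: A[3]=9 ≤ 20 → i=3, swap A[3],A[3] (no change) → [17, 16, 5, 9, 13, 22, 8, 11, 7, 20]
j=4: A[4]=13 ≤ 20 → i=4, swap A[4],A[4] (no change) → [17, 16, 5, 9, 13, 22, 8, 11, 7, 20]
j=5: A[5]=22 > 20 → no swap
j=6: A[6]=8 ≤ 20 → i=5, swap A[5],A[6] → [17, 16, 5, 9, 13, 8, 22, 11, 7, 20]
j=7: A[7]=11 ≤ 20 → i=6, swap A[6],A[7] → [17, 16, 5, 9, 13, 8, 11, 22, 7, 20]
j=8: A[8]=7 ≤ 20 → i=7, swap A[7],A[8] → [17, 16, 5, 9, 13, 8, 11, 7, 22, 20]
final swap A[8],A[9] → [17, 16, 5, 9, 13, 8, 11, 7, 20, 22]; return 8
p = 8; k-1 = 7 < 8 ⇒ left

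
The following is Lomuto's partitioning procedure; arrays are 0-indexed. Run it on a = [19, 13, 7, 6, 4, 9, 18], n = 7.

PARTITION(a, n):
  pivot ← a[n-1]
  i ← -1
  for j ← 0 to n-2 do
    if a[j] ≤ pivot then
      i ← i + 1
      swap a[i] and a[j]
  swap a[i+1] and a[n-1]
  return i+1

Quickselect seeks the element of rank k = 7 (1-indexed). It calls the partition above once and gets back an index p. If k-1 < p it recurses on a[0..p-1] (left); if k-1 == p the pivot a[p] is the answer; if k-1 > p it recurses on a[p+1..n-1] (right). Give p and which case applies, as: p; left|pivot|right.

5; right

pivot=18, i=-1
j=0: 19>18, skip
j=1: 13≤18, i=0, swap(0,1) ⇒ [13, 19, 7, 6, 4, 9, 18]
j=2: 7≤18, i=1, swap(1,2) ⇒ [13, 7, 19, 6, 4, 9, 18]
j=3: 6≤18, i=2, swap(2,3) ⇒ [13, 7, 6, 19, 4, 9, 18]
j=4: 4≤18, i=3, swap(3,4) ⇒ [13, 7, 6, 4, 19, 9, 18]
j=5: 9≤18, i=4, swap(4,5) ⇒ [13, 7, 6, 4, 9, 19, 18]
swap(5,6) ⇒ [13, 7, 6, 4, 9, 18, 19]; return 5
p = 5; k-1 = 6 > 5 ⇒ right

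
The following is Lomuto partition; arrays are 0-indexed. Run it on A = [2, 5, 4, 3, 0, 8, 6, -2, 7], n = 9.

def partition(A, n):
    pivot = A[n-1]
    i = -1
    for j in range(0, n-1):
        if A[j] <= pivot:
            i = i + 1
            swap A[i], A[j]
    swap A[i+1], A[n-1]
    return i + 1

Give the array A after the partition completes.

[2, 5, 4, 3, 0, 6, -2, 7, 8]

pivot = A[8] = 7; i = -1
j=0: A[0]=2 ≤ 7 → i=0, swap A[0],A[0] (no change) → [2, 5, 4, 3, 0, 8, 6, -2, 7]
j=1: A[1]=5 ≤ 7 → i=1, swap A[1],A[1] (no change) → [2, 5, 4, 3, 0, 8, 6, -2, 7]
j=2: A[2]=4 ≤ 7 → i=2, swap A[2],A[2] (no change) → [2, 5, 4, 3, 0, 8, 6, -2, 7]
j=3: A[3]=3 ≤ 7 → i=3, swap A[3],A[3] (no change) → [2, 5, 4, 3, 0, 8, 6, -2, 7]
j=4: A[4]=0 ≤ 7 → i=4, swap A[4],A[4] (no change) → [2, 5, 4, 3, 0, 8, 6, -2, 7]
j=5: A[5]=8 > 7 → no swap
j=6: A[6]=6 ≤ 7 → i=5, swap A[5],A[6] → [2, 5, 4, 3, 0, 6, 8, -2, 7]
j=7: A[7]=-2 ≤ 7 → i=6, swap A[6],A[7] → [2, 5, 4, 3, 0, 6, -2, 8, 7]
final swap A[7],A[8] → [2, 5, 4, 3, 0, 6, -2, 7, 8]; return 7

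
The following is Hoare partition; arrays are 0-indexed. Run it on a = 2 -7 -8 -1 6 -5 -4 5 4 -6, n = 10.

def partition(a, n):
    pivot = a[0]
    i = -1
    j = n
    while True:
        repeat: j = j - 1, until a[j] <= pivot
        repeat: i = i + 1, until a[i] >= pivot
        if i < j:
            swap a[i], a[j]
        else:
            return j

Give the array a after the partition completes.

-6 -7 -8 -1 -4 -5 6 5 4 2

pivot = a[0] = 2; i = -1, j = 10
j→9 (a[9]=-6≤2), i→0 (a[0]=2≥2); i<j, swap → -6 -7 -8 -1 6 -5 -4 5 4 2
j→6 (a[6]=-4≤2), i→4 (a[4]=6≥2); i<j, swap → -6 -7 -8 -1 -4 -5 6 5 4 2
j→5, i→6; i≥j, return j=5. a = -6 -7 -8 -1 -4 -5 6 5 4 2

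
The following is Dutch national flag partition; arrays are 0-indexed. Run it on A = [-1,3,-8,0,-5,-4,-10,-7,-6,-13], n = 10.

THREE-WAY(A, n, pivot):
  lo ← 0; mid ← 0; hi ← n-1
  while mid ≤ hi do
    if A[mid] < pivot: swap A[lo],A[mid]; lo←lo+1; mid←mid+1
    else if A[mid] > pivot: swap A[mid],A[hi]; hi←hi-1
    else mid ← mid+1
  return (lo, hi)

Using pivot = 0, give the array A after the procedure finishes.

pivot = 0; lo=0, mid=0, hi=9
A[mid]=-1<0: swap A[0],A[0]; lo=1,mid=1 → [-1,3,-8,0,-5,-4,-10,-7,-6,-13]
A[mid]=3>0: swap A[1],A[9]; hi=8 → [-1,-13,-8,0,-5,-4,-10,-7,-6,3]
A[mid]=-13<0: swap A[1],A[1]; lo=2,mid=2 → [-1,-13,-8,0,-5,-4,-10,-7,-6,3]
A[mid]=-8<0: swap A[2],A[2]; lo=3,mid=3 → [-1,-13,-8,0,-5,-4,-10,-7,-6,3]
A[mid]=0=0: mid=4
A[mid]=-5<0: swap A[3],A[4]; lo=4,mid=5 → [-1,-13,-8,-5,0,-4,-10,-7,-6,3]
A[mid]=-4<0: swap A[4],A[5]; lo=5,mid=6 → [-1,-13,-8,-5,-4,0,-10,-7,-6,3]
A[mid]=-10<0: swap A[5],A[6]; lo=6,mid=7 → [-1,-13,-8,-5,-4,-10,0,-7,-6,3]
A[mid]=-7<0: swap A[6],A[7]; lo=7,mid=8 → [-1,-13,-8,-5,-4,-10,-7,0,-6,3]
A[mid]=-6<0: swap A[7],A[8]; lo=8,mid=9 → [-1,-13,-8,-5,-4,-10,-7,-6,0,3]
end: lo=8, hi=8; A = [-1,-13,-8,-5,-4,-10,-7,-6,0,3]

[-1,-13,-8,-5,-4,-10,-7,-6,0,3]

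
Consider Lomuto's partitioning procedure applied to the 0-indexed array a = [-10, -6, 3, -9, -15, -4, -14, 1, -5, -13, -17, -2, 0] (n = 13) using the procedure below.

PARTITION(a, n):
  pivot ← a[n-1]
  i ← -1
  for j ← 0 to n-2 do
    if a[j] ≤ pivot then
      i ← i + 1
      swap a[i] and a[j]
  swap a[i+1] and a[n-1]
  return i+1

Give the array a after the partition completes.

pivot=0, i=-1
j=0: -10≤0, i=0, swap(0,0) ⇒ [-10, -6, 3, -9, -15, -4, -14, 1, -5, -13, -17, -2, 0]
j=1: -6≤0, i=1, swap(1,1) ⇒ [-10, -6, 3, -9, -15, -4, -14, 1, -5, -13, -17, -2, 0]
j=2: 3>0, skip
j=3: -9≤0, i=2, swap(2,3) ⇒ [-10, -6, -9, 3, -15, -4, -14, 1, -5, -13, -17, -2, 0]
j=4: -15≤0, i=3, swap(3,4) ⇒ [-10, -6, -9, -15, 3, -4, -14, 1, -5, -13, -17, -2, 0]
j=5: -4≤0, i=4, swap(4,5) ⇒ [-10, -6, -9, -15, -4, 3, -14, 1, -5, -13, -17, -2, 0]
j=6: -14≤0, i=5, swap(5,6) ⇒ [-10, -6, -9, -15, -4, -14, 3, 1, -5, -13, -17, -2, 0]
j=7: 1>0, skip
j=8: -5≤0, i=6, swap(6,8) ⇒ [-10, -6, -9, -15, -4, -14, -5, 1, 3, -13, -17, -2, 0]
j=9: -13≤0, i=7, swap(7,9) ⇒ [-10, -6, -9, -15, -4, -14, -5, -13, 3, 1, -17, -2, 0]
j=10: -17≤0, i=8, swap(8,10) ⇒ [-10, -6, -9, -15, -4, -14, -5, -13, -17, 1, 3, -2, 0]
j=11: -2≤0, i=9, swap(9,11) ⇒ [-10, -6, -9, -15, -4, -14, -5, -13, -17, -2, 3, 1, 0]
swap(10,12) ⇒ [-10, -6, -9, -15, -4, -14, -5, -13, -17, -2, 0, 1, 3]; return 10

[-10, -6, -9, -15, -4, -14, -5, -13, -17, -2, 0, 1, 3]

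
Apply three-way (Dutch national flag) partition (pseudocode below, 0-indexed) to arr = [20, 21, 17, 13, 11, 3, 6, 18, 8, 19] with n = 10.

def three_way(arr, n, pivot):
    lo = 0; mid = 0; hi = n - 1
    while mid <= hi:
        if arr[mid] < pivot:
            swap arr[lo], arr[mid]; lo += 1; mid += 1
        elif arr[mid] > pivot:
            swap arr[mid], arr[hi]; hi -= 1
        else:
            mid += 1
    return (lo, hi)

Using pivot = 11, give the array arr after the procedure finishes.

pivot = 11; lo=0, mid=0, hi=9
arr[mid]=20>11: swap arr[0],arr[9]; hi=8 → [19, 21, 17, 13, 11, 3, 6, 18, 8, 20]
arr[mid]=19>11: swap arr[0],arr[8]; hi=7 → [8, 21, 17, 13, 11, 3, 6, 18, 19, 20]
arr[mid]=8<11: swap arr[0],arr[0]; lo=1,mid=1 → [8, 21, 17, 13, 11, 3, 6, 18, 19, 20]
arr[mid]=21>11: swap arr[1],arr[7]; hi=6 → [8, 18, 17, 13, 11, 3, 6, 21, 19, 20]
arr[mid]=18>11: swap arr[1],arr[6]; hi=5 → [8, 6, 17, 13, 11, 3, 18, 21, 19, 20]
arr[mid]=6<11: swap arr[1],arr[1]; lo=2,mid=2 → [8, 6, 17, 13, 11, 3, 18, 21, 19, 20]
arr[mid]=17>11: swap arr[2],arr[5]; hi=4 → [8, 6, 3, 13, 11, 17, 18, 21, 19, 20]
arr[mid]=3<11: swap arr[2],arr[2]; lo=3,mid=3 → [8, 6, 3, 13, 11, 17, 18, 21, 19, 20]
arr[mid]=13>11: swap arr[3],arr[4]; hi=3 → [8, 6, 3, 11, 13, 17, 18, 21, 19, 20]
arr[mid]=11=11: mid=4
end: lo=3, hi=3; arr = [8, 6, 3, 11, 13, 17, 18, 21, 19, 20]

[8, 6, 3, 11, 13, 17, 18, 21, 19, 20]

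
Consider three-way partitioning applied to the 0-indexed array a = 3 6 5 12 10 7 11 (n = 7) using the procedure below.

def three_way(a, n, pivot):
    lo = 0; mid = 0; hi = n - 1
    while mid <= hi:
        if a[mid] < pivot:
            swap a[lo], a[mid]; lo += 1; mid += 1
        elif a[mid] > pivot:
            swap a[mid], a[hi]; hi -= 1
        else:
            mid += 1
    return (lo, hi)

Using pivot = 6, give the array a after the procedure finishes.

3 5 6 10 7 11 12

pivot = 6; lo=0, mid=0, hi=6
a[mid]=3<6: swap a[0],a[0]; lo=1,mid=1 → 3 6 5 12 10 7 11
a[mid]=6=6: mid=2
a[mid]=5<6: swap a[1],a[2]; lo=2,mid=3 → 3 5 6 12 10 7 11
a[mid]=12>6: swap a[3],a[6]; hi=5 → 3 5 6 11 10 7 12
a[mid]=11>6: swap a[3],a[5]; hi=4 → 3 5 6 7 10 11 12
a[mid]=7>6: swap a[3],a[4]; hi=3 → 3 5 6 10 7 11 12
a[mid]=10>6: swap a[3],a[3]; hi=2 → 3 5 6 10 7 11 12
end: lo=2, hi=2; a = 3 5 6 10 7 11 12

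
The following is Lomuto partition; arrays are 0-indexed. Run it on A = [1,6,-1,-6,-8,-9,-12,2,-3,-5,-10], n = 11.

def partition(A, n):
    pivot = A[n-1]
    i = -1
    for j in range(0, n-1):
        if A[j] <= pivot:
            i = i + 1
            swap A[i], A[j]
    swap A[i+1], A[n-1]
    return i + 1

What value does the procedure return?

1

pivot = A[10] = -10; i = -1
j=0: A[0]=1 > -10 → no swap
j=1: A[1]=6 > -10 → no swap
j=2: A[2]=-1 > -10 → no swap
j=3: A[3]=-6 > -10 → no swap
j=4: A[4]=-8 > -10 → no swap
j=5: A[5]=-9 > -10 → no swap
j=6: A[6]=-12 ≤ -10 → i=0, swap A[0],A[6] → [-12,6,-1,-6,-8,-9,1,2,-3,-5,-10]
j=7: A[7]=2 > -10 → no swap
j=8: A[8]=-3 > -10 → no swap
j=9: A[9]=-5 > -10 → no swap
final swap A[1],A[10] → [-12,-10,-1,-6,-8,-9,1,2,-3,-5,6]; return 1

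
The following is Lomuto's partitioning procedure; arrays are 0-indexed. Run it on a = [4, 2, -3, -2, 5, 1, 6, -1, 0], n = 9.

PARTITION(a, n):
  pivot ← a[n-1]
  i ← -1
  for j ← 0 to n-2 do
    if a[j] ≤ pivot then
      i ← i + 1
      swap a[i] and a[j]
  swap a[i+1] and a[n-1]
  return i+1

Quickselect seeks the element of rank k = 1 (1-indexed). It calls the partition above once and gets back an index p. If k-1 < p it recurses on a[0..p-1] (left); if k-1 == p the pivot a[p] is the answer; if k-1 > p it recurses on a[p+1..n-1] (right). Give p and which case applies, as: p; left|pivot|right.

3; left

pivot=0, i=-1
j=0: 4>0, skip
j=1: 2>0, skip
j=2: -3≤0, i=0, swap(0,2) ⇒ [-3, 2, 4, -2, 5, 1, 6, -1, 0]
j=3: -2≤0, i=1, swap(1,3) ⇒ [-3, -2, 4, 2, 5, 1, 6, -1, 0]
j=4: 5>0, skip
j=5: 1>0, skip
j=6: 6>0, skip
j=7: -1≤0, i=2, swap(2,7) ⇒ [-3, -2, -1, 2, 5, 1, 6, 4, 0]
swap(3,8) ⇒ [-3, -2, -1, 0, 5, 1, 6, 4, 2]; return 3
p = 3; k-1 = 0 < 3 ⇒ left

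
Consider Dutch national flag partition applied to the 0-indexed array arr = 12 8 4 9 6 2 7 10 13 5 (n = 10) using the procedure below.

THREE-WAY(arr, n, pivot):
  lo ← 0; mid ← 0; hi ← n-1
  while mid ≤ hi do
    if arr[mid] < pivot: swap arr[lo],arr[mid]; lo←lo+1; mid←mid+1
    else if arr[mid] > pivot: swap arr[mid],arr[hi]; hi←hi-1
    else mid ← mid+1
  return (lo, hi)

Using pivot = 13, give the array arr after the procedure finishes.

pivot = 13; lo=0, mid=0, hi=9
arr[mid]=12<13: swap arr[0],arr[0]; lo=1,mid=1 → 12 8 4 9 6 2 7 10 13 5
arr[mid]=8<13: swap arr[1],arr[1]; lo=2,mid=2 → 12 8 4 9 6 2 7 10 13 5
arr[mid]=4<13: swap arr[2],arr[2]; lo=3,mid=3 → 12 8 4 9 6 2 7 10 13 5
arr[mid]=9<13: swap arr[3],arr[3]; lo=4,mid=4 → 12 8 4 9 6 2 7 10 13 5
arr[mid]=6<13: swap arr[4],arr[4]; lo=5,mid=5 → 12 8 4 9 6 2 7 10 13 5
arr[mid]=2<13: swap arr[5],arr[5]; lo=6,mid=6 → 12 8 4 9 6 2 7 10 13 5
arr[mid]=7<13: swap arr[6],arr[6]; lo=7,mid=7 → 12 8 4 9 6 2 7 10 13 5
arr[mid]=10<13: swap arr[7],arr[7]; lo=8,mid=8 → 12 8 4 9 6 2 7 10 13 5
arr[mid]=13=13: mid=9
arr[mid]=5<13: swap arr[8],arr[9]; lo=9,mid=10 → 12 8 4 9 6 2 7 10 5 13
end: lo=9, hi=9; arr = 12 8 4 9 6 2 7 10 5 13

12 8 4 9 6 2 7 10 5 13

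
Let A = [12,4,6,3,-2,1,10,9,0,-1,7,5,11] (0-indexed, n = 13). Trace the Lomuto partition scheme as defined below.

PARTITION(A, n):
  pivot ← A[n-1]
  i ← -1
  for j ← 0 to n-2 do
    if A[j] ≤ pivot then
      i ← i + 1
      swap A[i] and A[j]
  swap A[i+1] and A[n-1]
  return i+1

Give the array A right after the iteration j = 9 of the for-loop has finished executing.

[4,6,3,-2,1,10,9,0,-1,12,7,5,11]

pivot = A[12] = 11; i = -1
j=0: A[0]=12 > 11 → no swap
j=1: A[1]=4 ≤ 11 → i=0, swap A[0],A[1] → [4,12,6,3,-2,1,10,9,0,-1,7,5,11]
j=2: A[2]=6 ≤ 11 → i=1, swap A[1],A[2] → [4,6,12,3,-2,1,10,9,0,-1,7,5,11]
j=3: A[3]=3 ≤ 11 → i=2, swap A[2],A[3] → [4,6,3,12,-2,1,10,9,0,-1,7,5,11]
j=4: A[4]=-2 ≤ 11 → i=3, swap A[3],A[4] → [4,6,3,-2,12,1,10,9,0,-1,7,5,11]
j=5: A[5]=1 ≤ 11 → i=4, swap A[4],A[5] → [4,6,3,-2,1,12,10,9,0,-1,7,5,11]
j=6: A[6]=10 ≤ 11 → i=5, swap A[5],A[6] → [4,6,3,-2,1,10,12,9,0,-1,7,5,11]
j=7: A[7]=9 ≤ 11 → i=6, swap A[6],A[7] → [4,6,3,-2,1,10,9,12,0,-1,7,5,11]
j=8: A[8]=0 ≤ 11 → i=7, swap A[7],A[8] → [4,6,3,-2,1,10,9,0,12,-1,7,5,11]
j=9: A[9]=-1 ≤ 11 → i=8, swap A[8],A[9] → [4,6,3,-2,1,10,9,0,-1,12,7,5,11]
(after j=9) A = [4,6,3,-2,1,10,9,0,-1,12,7,5,11]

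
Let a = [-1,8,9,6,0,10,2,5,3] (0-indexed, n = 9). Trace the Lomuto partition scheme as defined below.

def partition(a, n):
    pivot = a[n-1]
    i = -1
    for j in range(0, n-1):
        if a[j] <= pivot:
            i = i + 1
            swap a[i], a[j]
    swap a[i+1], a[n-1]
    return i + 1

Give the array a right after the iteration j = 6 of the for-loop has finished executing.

pivot = a[8] = 3; i = -1
j=0: a[0]=-1 ≤ 3 → i=0, swap a[0],a[0] (no change) → [-1,8,9,6,0,10,2,5,3]
j=1: a[1]=8 > 3 → no swap
j=2: a[2]=9 > 3 → no swap
j=3: a[3]=6 > 3 → no swap
j=4: a[4]=0 ≤ 3 → i=1, swap a[1],a[4] → [-1,0,9,6,8,10,2,5,3]
j=5: a[5]=10 > 3 → no swap
j=6: a[6]=2 ≤ 3 → i=2, swap a[2],a[6] → [-1,0,2,6,8,10,9,5,3]
(after j=6) a = [-1,0,2,6,8,10,9,5,3]

[-1,0,2,6,8,10,9,5,3]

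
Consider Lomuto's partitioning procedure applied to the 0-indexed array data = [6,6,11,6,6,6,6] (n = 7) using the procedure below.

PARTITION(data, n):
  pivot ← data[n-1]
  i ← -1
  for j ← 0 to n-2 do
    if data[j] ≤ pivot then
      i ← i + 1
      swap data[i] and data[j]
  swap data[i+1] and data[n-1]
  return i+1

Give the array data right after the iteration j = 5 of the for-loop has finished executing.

[6,6,6,6,6,11,6]

pivot = data[6] = 6; i = -1
j=0: data[0]=6 ≤ 6 → i=0, swap data[0],data[0] (no change) → [6,6,11,6,6,6,6]
j=1: data[1]=6 ≤ 6 → i=1, swap data[1],data[1] (no change) → [6,6,11,6,6,6,6]
j=2: data[2]=11 > 6 → no swap
j=3: data[3]=6 ≤ 6 → i=2, swap data[2],data[3] → [6,6,6,11,6,6,6]
j=4: data[4]=6 ≤ 6 → i=3, swap data[3],data[4] → [6,6,6,6,11,6,6]
j=5: data[5]=6 ≤ 6 → i=4, swap data[4],data[5] → [6,6,6,6,6,11,6]
(after j=5) data = [6,6,6,6,6,11,6]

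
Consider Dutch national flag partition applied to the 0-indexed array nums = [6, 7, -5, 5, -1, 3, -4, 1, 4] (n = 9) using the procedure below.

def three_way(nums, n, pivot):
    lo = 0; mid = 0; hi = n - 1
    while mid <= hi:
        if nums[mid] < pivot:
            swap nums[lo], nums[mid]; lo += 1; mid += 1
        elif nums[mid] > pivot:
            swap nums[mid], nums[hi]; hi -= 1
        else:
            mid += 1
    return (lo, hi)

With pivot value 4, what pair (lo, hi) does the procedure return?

(5, 5)

pivot = 4; lo=0, mid=0, hi=8
nums[mid]=6>4: swap nums[0],nums[8]; hi=7 → [4, 7, -5, 5, -1, 3, -4, 1, 6]
nums[mid]=4=4: mid=1
nums[mid]=7>4: swap nums[1],nums[7]; hi=6 → [4, 1, -5, 5, -1, 3, -4, 7, 6]
nums[mid]=1<4: swap nums[0],nums[1]; lo=1,mid=2 → [1, 4, -5, 5, -1, 3, -4, 7, 6]
nums[mid]=-5<4: swap nums[1],nums[2]; lo=2,mid=3 → [1, -5, 4, 5, -1, 3, -4, 7, 6]
nums[mid]=5>4: swap nums[3],nums[6]; hi=5 → [1, -5, 4, -4, -1, 3, 5, 7, 6]
nums[mid]=-4<4: swap nums[2],nums[3]; lo=3,mid=4 → [1, -5, -4, 4, -1, 3, 5, 7, 6]
nums[mid]=-1<4: swap nums[3],nums[4]; lo=4,mid=5 → [1, -5, -4, -1, 4, 3, 5, 7, 6]
nums[mid]=3<4: swap nums[4],nums[5]; lo=5,mid=6 → [1, -5, -4, -1, 3, 4, 5, 7, 6]
end: lo=5, hi=5; nums = [1, -5, -4, -1, 3, 4, 5, 7, 6]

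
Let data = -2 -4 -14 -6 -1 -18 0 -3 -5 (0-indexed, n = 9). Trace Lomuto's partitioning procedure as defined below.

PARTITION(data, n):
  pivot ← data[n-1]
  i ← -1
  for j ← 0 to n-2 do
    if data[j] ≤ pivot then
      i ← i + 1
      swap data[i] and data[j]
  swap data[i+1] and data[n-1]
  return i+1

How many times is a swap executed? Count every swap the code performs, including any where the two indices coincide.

4

pivot=-5, i=-1
j=0: -2>-5, skip
j=1: -4>-5, skip
j=2: -14≤-5, i=0, swap(0,2) ⇒ -14 -4 -2 -6 -1 -18 0 -3 -5
j=3: -6≤-5, i=1, swap(1,3) ⇒ -14 -6 -2 -4 -1 -18 0 -3 -5
j=4: -1>-5, skip
j=5: -18≤-5, i=2, swap(2,5) ⇒ -14 -6 -18 -4 -1 -2 0 -3 -5
j=6: 0>-5, skip
j=7: -3>-5, skip
swap(3,8) ⇒ -14 -6 -18 -5 -1 -2 0 -3 -4; return 3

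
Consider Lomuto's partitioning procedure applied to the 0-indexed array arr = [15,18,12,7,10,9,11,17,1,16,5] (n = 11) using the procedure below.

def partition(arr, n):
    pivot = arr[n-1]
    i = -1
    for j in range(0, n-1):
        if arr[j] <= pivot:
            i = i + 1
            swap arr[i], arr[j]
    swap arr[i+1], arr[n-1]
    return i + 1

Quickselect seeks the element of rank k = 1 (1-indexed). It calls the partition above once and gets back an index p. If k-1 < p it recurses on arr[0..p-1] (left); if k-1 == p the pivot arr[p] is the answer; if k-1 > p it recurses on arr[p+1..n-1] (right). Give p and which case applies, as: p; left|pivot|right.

1; left

pivot = arr[10] = 5; i = -1
j=0: arr[0]=15 > 5 → no swap
j=1: arr[1]=18 > 5 → no swap
j=2: arr[2]=12 > 5 → no swap
j=3: arr[3]=7 > 5 → no swap
j=4: arr[4]=10 > 5 → no swap
j=5: arr[5]=9 > 5 → no swap
j=6: arr[6]=11 > 5 → no swap
j=7: arr[7]=17 > 5 → no swap
j=8: arr[8]=1 ≤ 5 → i=0, swap arr[0],arr[8] → [1,18,12,7,10,9,11,17,15,16,5]
j=9: arr[9]=16 > 5 → no swap
final swap arr[1],arr[10] → [1,5,12,7,10,9,11,17,15,16,18]; return 1
p = 1; k-1 = 0 < 1 ⇒ left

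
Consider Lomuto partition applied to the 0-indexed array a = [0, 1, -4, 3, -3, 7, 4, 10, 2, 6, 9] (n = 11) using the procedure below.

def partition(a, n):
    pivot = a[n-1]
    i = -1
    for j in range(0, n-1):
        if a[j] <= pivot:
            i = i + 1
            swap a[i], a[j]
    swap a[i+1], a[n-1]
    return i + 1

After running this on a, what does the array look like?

[0, 1, -4, 3, -3, 7, 4, 2, 6, 9, 10]

pivot = a[10] = 9; i = -1
j=0: a[0]=0 ≤ 9 → i=0, swap a[0],a[0] (no change) → [0, 1, -4, 3, -3, 7, 4, 10, 2, 6, 9]
j=1: a[1]=1 ≤ 9 → i=1, swap a[1],a[1] (no change) → [0, 1, -4, 3, -3, 7, 4, 10, 2, 6, 9]
j=2: a[2]=-4 ≤ 9 → i=2, swap a[2],a[2] (no change) → [0, 1, -4, 3, -3, 7, 4, 10, 2, 6, 9]
j=3: a[3]=3 ≤ 9 → i=3, swap a[3],a[3] (no change) → [0, 1, -4, 3, -3, 7, 4, 10, 2, 6, 9]
j=4: a[4]=-3 ≤ 9 → i=4, swap a[4],a[4] (no change) → [0, 1, -4, 3, -3, 7, 4, 10, 2, 6, 9]
j=5: a[5]=7 ≤ 9 → i=5, swap a[5],a[5] (no change) → [0, 1, -4, 3, -3, 7, 4, 10, 2, 6, 9]
j=6: a[6]=4 ≤ 9 → i=6, swap a[6],a[6] (no change) → [0, 1, -4, 3, -3, 7, 4, 10, 2, 6, 9]
j=7: a[7]=10 > 9 → no swap
j=8: a[8]=2 ≤ 9 → i=7, swap a[7],a[8] → [0, 1, -4, 3, -3, 7, 4, 2, 10, 6, 9]
j=9: a[9]=6 ≤ 9 → i=8, swap a[8],a[9] → [0, 1, -4, 3, -3, 7, 4, 2, 6, 10, 9]
final swap a[9],a[10] → [0, 1, -4, 3, -3, 7, 4, 2, 6, 9, 10]; return 9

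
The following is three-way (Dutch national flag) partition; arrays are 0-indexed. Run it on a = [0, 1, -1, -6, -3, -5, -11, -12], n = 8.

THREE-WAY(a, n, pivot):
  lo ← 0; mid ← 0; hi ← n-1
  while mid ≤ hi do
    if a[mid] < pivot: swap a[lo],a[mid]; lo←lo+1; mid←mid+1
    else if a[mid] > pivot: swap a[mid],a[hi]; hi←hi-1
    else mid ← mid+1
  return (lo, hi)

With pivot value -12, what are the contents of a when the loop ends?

pivot = -12; lo=0, mid=0, hi=7
a[mid]=0>-12: swap a[0],a[7]; hi=6 → [-12, 1, -1, -6, -3, -5, -11, 0]
a[mid]=-12=-12: mid=1
a[mid]=1>-12: swap a[1],a[6]; hi=5 → [-12, -11, -1, -6, -3, -5, 1, 0]
a[mid]=-11>-12: swap a[1],a[5]; hi=4 → [-12, -5, -1, -6, -3, -11, 1, 0]
a[mid]=-5>-12: swap a[1],a[4]; hi=3 → [-12, -3, -1, -6, -5, -11, 1, 0]
a[mid]=-3>-12: swap a[1],a[3]; hi=2 → [-12, -6, -1, -3, -5, -11, 1, 0]
a[mid]=-6>-12: swap a[1],a[2]; hi=1 → [-12, -1, -6, -3, -5, -11, 1, 0]
a[mid]=-1>-12: swap a[1],a[1]; hi=0 → [-12, -1, -6, -3, -5, -11, 1, 0]
end: lo=0, hi=0; a = [-12, -1, -6, -3, -5, -11, 1, 0]

[-12, -1, -6, -3, -5, -11, 1, 0]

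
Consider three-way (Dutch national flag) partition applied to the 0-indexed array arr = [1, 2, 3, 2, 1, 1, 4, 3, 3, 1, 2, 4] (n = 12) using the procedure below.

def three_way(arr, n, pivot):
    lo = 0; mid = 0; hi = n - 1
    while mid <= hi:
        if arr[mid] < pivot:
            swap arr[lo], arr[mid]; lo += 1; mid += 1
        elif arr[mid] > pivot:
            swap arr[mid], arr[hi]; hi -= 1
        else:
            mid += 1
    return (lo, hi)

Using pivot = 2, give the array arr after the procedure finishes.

[1, 1, 1, 1, 2, 2, 2, 3, 3, 4, 4, 3]

pivot = 2; lo=0, mid=0, hi=11
arr[mid]=1<2: swap arr[0],arr[0]; lo=1,mid=1 → [1, 2, 3, 2, 1, 1, 4, 3, 3, 1, 2, 4]
arr[mid]=2=2: mid=2
arr[mid]=3>2: swap arr[2],arr[11]; hi=10 → [1, 2, 4, 2, 1, 1, 4, 3, 3, 1, 2, 3]
arr[mid]=4>2: swap arr[2],arr[10]; hi=9 → [1, 2, 2, 2, 1, 1, 4, 3, 3, 1, 4, 3]
arr[mid]=2=2: mid=3
arr[mid]=2=2: mid=4
arr[mid]=1<2: swap arr[1],arr[4]; lo=2,mid=5 → [1, 1, 2, 2, 2, 1, 4, 3, 3, 1, 4, 3]
arr[mid]=1<2: swap arr[2],arr[5]; lo=3,mid=6 → [1, 1, 1, 2, 2, 2, 4, 3, 3, 1, 4, 3]
arr[mid]=4>2: swap arr[6],arr[9]; hi=8 → [1, 1, 1, 2, 2, 2, 1, 3, 3, 4, 4, 3]
arr[mid]=1<2: swap arr[3],arr[6]; lo=4,mid=7 → [1, 1, 1, 1, 2, 2, 2, 3, 3, 4, 4, 3]
arr[mid]=3>2: swap arr[7],arr[8]; hi=7 → [1, 1, 1, 1, 2, 2, 2, 3, 3, 4, 4, 3]
arr[mid]=3>2: swap arr[7],arr[7]; hi=6 → [1, 1, 1, 1, 2, 2, 2, 3, 3, 4, 4, 3]
end: lo=4, hi=6; arr = [1, 1, 1, 1, 2, 2, 2, 3, 3, 4, 4, 3]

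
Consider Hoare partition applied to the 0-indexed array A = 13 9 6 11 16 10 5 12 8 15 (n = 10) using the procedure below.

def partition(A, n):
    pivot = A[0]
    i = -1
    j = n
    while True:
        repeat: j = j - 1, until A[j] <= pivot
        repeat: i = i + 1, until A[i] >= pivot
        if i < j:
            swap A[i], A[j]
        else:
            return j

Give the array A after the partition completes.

8 9 6 11 12 10 5 16 13 15

pivot=13
j stops at 8 (8), i stops at 0 (13); swap ⇒ 8 9 6 11 16 10 5 12 13 15
j stops at 7 (12), i stops at 4 (16); swap ⇒ 8 9 6 11 12 10 5 16 13 15
j stops at 6, i stops at 7; i≥j ⇒ return 6. A=8 9 6 11 12 10 5 16 13 15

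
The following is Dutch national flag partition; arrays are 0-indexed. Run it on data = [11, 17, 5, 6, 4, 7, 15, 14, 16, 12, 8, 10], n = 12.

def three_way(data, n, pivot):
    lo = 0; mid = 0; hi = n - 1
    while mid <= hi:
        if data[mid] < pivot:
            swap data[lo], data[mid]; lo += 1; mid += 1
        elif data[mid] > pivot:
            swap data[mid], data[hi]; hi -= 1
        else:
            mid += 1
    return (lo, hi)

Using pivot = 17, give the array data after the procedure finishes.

pivot = 17; lo=0, mid=0, hi=11
data[mid]=11<17: swap data[0],data[0]; lo=1,mid=1 → [11, 17, 5, 6, 4, 7, 15, 14, 16, 12, 8, 10]
data[mid]=17=17: mid=2
data[mid]=5<17: swap data[1],data[2]; lo=2,mid=3 → [11, 5, 17, 6, 4, 7, 15, 14, 16, 12, 8, 10]
data[mid]=6<17: swap data[2],data[3]; lo=3,mid=4 → [11, 5, 6, 17, 4, 7, 15, 14, 16, 12, 8, 10]
data[mid]=4<17: swap data[3],data[4]; lo=4,mid=5 → [11, 5, 6, 4, 17, 7, 15, 14, 16, 12, 8, 10]
data[mid]=7<17: swap data[4],data[5]; lo=5,mid=6 → [11, 5, 6, 4, 7, 17, 15, 14, 16, 12, 8, 10]
data[mid]=15<17: swap data[5],data[6]; lo=6,mid=7 → [11, 5, 6, 4, 7, 15, 17, 14, 16, 12, 8, 10]
data[mid]=14<17: swap data[6],data[7]; lo=7,mid=8 → [11, 5, 6, 4, 7, 15, 14, 17, 16, 12, 8, 10]
data[mid]=16<17: swap data[7],data[8]; lo=8,mid=9 → [11, 5, 6, 4, 7, 15, 14, 16, 17, 12, 8, 10]
data[mid]=12<17: swap data[8],data[9]; lo=9,mid=10 → [11, 5, 6, 4, 7, 15, 14, 16, 12, 17, 8, 10]
data[mid]=8<17: swap data[9],data[10]; lo=10,mid=11 → [11, 5, 6, 4, 7, 15, 14, 16, 12, 8, 17, 10]
data[mid]=10<17: swap data[10],data[11]; lo=11,mid=12 → [11, 5, 6, 4, 7, 15, 14, 16, 12, 8, 10, 17]
end: lo=11, hi=11; data = [11, 5, 6, 4, 7, 15, 14, 16, 12, 8, 10, 17]

[11, 5, 6, 4, 7, 15, 14, 16, 12, 8, 10, 17]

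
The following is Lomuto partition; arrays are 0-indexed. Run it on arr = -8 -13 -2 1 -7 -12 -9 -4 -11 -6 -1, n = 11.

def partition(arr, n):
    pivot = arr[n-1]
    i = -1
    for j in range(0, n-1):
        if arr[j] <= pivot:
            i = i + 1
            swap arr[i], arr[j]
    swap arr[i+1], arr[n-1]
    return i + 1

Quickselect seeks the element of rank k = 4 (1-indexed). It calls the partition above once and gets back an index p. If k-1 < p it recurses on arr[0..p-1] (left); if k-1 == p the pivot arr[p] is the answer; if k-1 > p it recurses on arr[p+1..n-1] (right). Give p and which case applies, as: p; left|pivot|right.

9; left

pivot = arr[10] = -1; i = -1
j=0: arr[0]=-8 ≤ -1 → i=0, swap arr[0],arr[0] (no change) → -8 -13 -2 1 -7 -12 -9 -4 -11 -6 -1
j=1: arr[1]=-13 ≤ -1 → i=1, swap arr[1],arr[1] (no change) → -8 -13 -2 1 -7 -12 -9 -4 -11 -6 -1
j=2: arr[2]=-2 ≤ -1 → i=2, swap arr[2],arr[2] (no change) → -8 -13 -2 1 -7 -12 -9 -4 -11 -6 -1
j=3: arr[3]=1 > -1 → no swap
j=4: arr[4]=-7 ≤ -1 → i=3, swap arr[3],arr[4] → -8 -13 -2 -7 1 -12 -9 -4 -11 -6 -1
j=5: arr[5]=-12 ≤ -1 → i=4, swap arr[4],arr[5] → -8 -13 -2 -7 -12 1 -9 -4 -11 -6 -1
j=6: arr[6]=-9 ≤ -1 → i=5, swap arr[5],arr[6] → -8 -13 -2 -7 -12 -9 1 -4 -11 -6 -1
j=7: arr[7]=-4 ≤ -1 → i=6, swap arr[6],arr[7] → -8 -13 -2 -7 -12 -9 -4 1 -11 -6 -1
j=8: arr[8]=-11 ≤ -1 → i=7, swap arr[7],arr[8] → -8 -13 -2 -7 -12 -9 -4 -11 1 -6 -1
j=9: arr[9]=-6 ≤ -1 → i=8, swap arr[8],arr[9] → -8 -13 -2 -7 -12 -9 -4 -11 -6 1 -1
final swap arr[9],arr[10] → -8 -13 -2 -7 -12 -9 -4 -11 -6 -1 1; return 9
p = 9; k-1 = 3 < 9 ⇒ left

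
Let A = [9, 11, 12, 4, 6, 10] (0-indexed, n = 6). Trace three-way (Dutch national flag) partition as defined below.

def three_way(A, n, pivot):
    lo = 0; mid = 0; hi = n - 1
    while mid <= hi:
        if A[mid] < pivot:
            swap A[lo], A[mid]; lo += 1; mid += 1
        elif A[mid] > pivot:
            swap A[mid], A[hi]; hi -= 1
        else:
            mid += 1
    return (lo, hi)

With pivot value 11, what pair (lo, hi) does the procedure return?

pivot = 11; lo=0, mid=0, hi=5
A[mid]=9<11: swap A[0],A[0]; lo=1,mid=1 → [9, 11, 12, 4, 6, 10]
A[mid]=11=11: mid=2
A[mid]=12>11: swap A[2],A[5]; hi=4 → [9, 11, 10, 4, 6, 12]
A[mid]=10<11: swap A[1],A[2]; lo=2,mid=3 → [9, 10, 11, 4, 6, 12]
A[mid]=4<11: swap A[2],A[3]; lo=3,mid=4 → [9, 10, 4, 11, 6, 12]
A[mid]=6<11: swap A[3],A[4]; lo=4,mid=5 → [9, 10, 4, 6, 11, 12]
end: lo=4, hi=4; A = [9, 10, 4, 6, 11, 12]

(4, 4)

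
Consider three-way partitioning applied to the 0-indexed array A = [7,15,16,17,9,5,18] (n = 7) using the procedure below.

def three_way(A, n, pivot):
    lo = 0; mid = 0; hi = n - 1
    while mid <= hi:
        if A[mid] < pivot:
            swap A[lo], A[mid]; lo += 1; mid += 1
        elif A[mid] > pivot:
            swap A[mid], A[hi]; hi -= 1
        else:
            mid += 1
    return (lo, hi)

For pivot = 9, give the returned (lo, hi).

lo=0 mid=0 hi=6
7<9: swap(0,0), lo=1 mid=1 ⇒ [7,15,16,17,9,5,18]
15>9: swap(1,6), hi=5 ⇒ [7,18,16,17,9,5,15]
18>9: swap(1,5), hi=4 ⇒ [7,5,16,17,9,18,15]
5<9: swap(1,1), lo=2 mid=2 ⇒ [7,5,16,17,9,18,15]
16>9: swap(2,4), hi=3 ⇒ [7,5,9,17,16,18,15]
9=9: mid=3
17>9: swap(3,3), hi=2 ⇒ [7,5,9,17,16,18,15]
done. lo=2 hi=2; A=[7,5,9,17,16,18,15]

(2, 2)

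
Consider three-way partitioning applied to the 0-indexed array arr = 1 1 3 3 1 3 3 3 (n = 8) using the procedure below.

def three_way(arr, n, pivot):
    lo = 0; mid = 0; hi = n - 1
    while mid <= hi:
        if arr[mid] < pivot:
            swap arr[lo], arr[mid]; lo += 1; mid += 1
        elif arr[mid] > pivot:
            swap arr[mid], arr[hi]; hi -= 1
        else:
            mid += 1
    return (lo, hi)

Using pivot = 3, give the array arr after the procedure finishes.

1 1 1 3 3 3 3 3

pivot = 3; lo=0, mid=0, hi=7
arr[mid]=1<3: swap arr[0],arr[0]; lo=1,mid=1 → 1 1 3 3 1 3 3 3
arr[mid]=1<3: swap arr[1],arr[1]; lo=2,mid=2 → 1 1 3 3 1 3 3 3
arr[mid]=3=3: mid=3
arr[mid]=3=3: mid=4
arr[mid]=1<3: swap arr[2],arr[4]; lo=3,mid=5 → 1 1 1 3 3 3 3 3
arr[mid]=3=3: mid=6
arr[mid]=3=3: mid=7
arr[mid]=3=3: mid=8
end: lo=3, hi=7; arr = 1 1 1 3 3 3 3 3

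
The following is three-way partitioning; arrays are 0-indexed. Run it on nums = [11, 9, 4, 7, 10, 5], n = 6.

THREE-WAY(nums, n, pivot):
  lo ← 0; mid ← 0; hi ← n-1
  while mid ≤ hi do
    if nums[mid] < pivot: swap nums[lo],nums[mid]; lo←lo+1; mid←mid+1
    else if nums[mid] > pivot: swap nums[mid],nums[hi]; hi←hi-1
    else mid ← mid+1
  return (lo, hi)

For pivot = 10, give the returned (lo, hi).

(4, 4)

lo=0 mid=0 hi=5
11>10: swap(0,5), hi=4 ⇒ [5, 9, 4, 7, 10, 11]
5<10: swap(0,0), lo=1 mid=1 ⇒ [5, 9, 4, 7, 10, 11]
9<10: swap(1,1), lo=2 mid=2 ⇒ [5, 9, 4, 7, 10, 11]
4<10: swap(2,2), lo=3 mid=3 ⇒ [5, 9, 4, 7, 10, 11]
7<10: swap(3,3), lo=4 mid=4 ⇒ [5, 9, 4, 7, 10, 11]
10=10: mid=5
done. lo=4 hi=4; nums=[5, 9, 4, 7, 10, 11]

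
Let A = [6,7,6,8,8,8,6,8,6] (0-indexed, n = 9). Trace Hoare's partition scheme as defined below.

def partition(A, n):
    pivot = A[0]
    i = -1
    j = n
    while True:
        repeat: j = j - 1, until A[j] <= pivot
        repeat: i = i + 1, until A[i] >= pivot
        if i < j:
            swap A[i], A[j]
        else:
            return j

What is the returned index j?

pivot = A[0] = 6; i = -1, j = 9
j→8 (A[8]=6≤6), i→0 (A[0]=6≥6); i<j, swap → [6,7,6,8,8,8,6,8,6]
j→6 (A[6]=6≤6), i→1 (A[1]=7≥6); i<j, swap → [6,6,6,8,8,8,7,8,6]
j→2, i→2; i≥j, return j=2. A = [6,6,6,8,8,8,7,8,6]

2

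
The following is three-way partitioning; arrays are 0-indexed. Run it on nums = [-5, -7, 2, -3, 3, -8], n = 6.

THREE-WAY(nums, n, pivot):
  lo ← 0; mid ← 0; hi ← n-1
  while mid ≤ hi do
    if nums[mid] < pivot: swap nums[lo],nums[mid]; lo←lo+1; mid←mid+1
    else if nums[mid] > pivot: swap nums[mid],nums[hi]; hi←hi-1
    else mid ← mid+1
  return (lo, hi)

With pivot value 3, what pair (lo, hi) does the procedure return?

lo=0 mid=0 hi=5
-5<3: swap(0,0), lo=1 mid=1 ⇒ [-5, -7, 2, -3, 3, -8]
-7<3: swap(1,1), lo=2 mid=2 ⇒ [-5, -7, 2, -3, 3, -8]
2<3: swap(2,2), lo=3 mid=3 ⇒ [-5, -7, 2, -3, 3, -8]
-3<3: swap(3,3), lo=4 mid=4 ⇒ [-5, -7, 2, -3, 3, -8]
3=3: mid=5
-8<3: swap(4,5), lo=5 mid=6 ⇒ [-5, -7, 2, -3, -8, 3]
done. lo=5 hi=5; nums=[-5, -7, 2, -3, -8, 3]

(5, 5)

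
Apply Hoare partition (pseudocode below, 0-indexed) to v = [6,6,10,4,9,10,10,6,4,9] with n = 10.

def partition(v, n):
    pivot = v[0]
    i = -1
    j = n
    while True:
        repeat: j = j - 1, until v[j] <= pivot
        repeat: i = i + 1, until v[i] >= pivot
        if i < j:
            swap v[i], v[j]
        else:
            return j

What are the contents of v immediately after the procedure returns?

[4,6,4,10,9,10,10,6,6,9]

pivot=6
j stops at 8 (4), i stops at 0 (6); swap ⇒ [4,6,10,4,9,10,10,6,6,9]
j stops at 7 (6), i stops at 1 (6); swap ⇒ [4,6,10,4,9,10,10,6,6,9]
j stops at 3 (4), i stops at 2 (10); swap ⇒ [4,6,4,10,9,10,10,6,6,9]
j stops at 2, i stops at 3; i≥j ⇒ return 2. v=[4,6,4,10,9,10,10,6,6,9]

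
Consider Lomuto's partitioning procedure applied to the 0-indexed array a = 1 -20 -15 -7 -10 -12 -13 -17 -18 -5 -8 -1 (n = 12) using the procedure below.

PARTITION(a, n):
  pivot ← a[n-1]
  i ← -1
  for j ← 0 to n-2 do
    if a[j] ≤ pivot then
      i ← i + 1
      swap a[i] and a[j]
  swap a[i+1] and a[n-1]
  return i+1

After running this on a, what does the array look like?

pivot = a[11] = -1; i = -1
j=0: a[0]=1 > -1 → no swap
j=1: a[1]=-20 ≤ -1 → i=0, swap a[0],a[1] → -20 1 -15 -7 -10 -12 -13 -17 -18 -5 -8 -1
j=2: a[2]=-15 ≤ -1 → i=1, swap a[1],a[2] → -20 -15 1 -7 -10 -12 -13 -17 -18 -5 -8 -1
j=3: a[3]=-7 ≤ -1 → i=2, swap a[2],a[3] → -20 -15 -7 1 -10 -12 -13 -17 -18 -5 -8 -1
j=4: a[4]=-10 ≤ -1 → i=3, swap a[3],a[4] → -20 -15 -7 -10 1 -12 -13 -17 -18 -5 -8 -1
j=5: a[5]=-12 ≤ -1 → i=4, swap a[4],a[5] → -20 -15 -7 -10 -12 1 -13 -17 -18 -5 -8 -1
j=6: a[6]=-13 ≤ -1 → i=5, swap a[5],a[6] → -20 -15 -7 -10 -12 -13 1 -17 -18 -5 -8 -1
j=7: a[7]=-17 ≤ -1 → i=6, swap a[6],a[7] → -20 -15 -7 -10 -12 -13 -17 1 -18 -5 -8 -1
j=8: a[8]=-18 ≤ -1 → i=7, swap a[7],a[8] → -20 -15 -7 -10 -12 -13 -17 -18 1 -5 -8 -1
j=9: a[9]=-5 ≤ -1 → i=8, swap a[8],a[9] → -20 -15 -7 -10 -12 -13 -17 -18 -5 1 -8 -1
j=10: a[10]=-8 ≤ -1 → i=9, swap a[9],a[10] → -20 -15 -7 -10 -12 -13 -17 -18 -5 -8 1 -1
final swap a[10],a[11] → -20 -15 -7 -10 -12 -13 -17 -18 -5 -8 -1 1; return 10

-20 -15 -7 -10 -12 -13 -17 -18 -5 -8 -1 1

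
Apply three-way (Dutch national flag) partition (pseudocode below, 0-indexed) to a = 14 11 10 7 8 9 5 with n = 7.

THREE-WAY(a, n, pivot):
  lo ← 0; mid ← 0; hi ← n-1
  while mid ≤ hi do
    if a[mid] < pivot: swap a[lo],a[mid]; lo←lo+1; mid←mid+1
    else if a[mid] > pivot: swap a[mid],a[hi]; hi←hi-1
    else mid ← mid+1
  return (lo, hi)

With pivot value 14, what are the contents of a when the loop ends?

pivot = 14; lo=0, mid=0, hi=6
a[mid]=14=14: mid=1
a[mid]=11<14: swap a[0],a[1]; lo=1,mid=2 → 11 14 10 7 8 9 5
a[mid]=10<14: swap a[1],a[2]; lo=2,mid=3 → 11 10 14 7 8 9 5
a[mid]=7<14: swap a[2],a[3]; lo=3,mid=4 → 11 10 7 14 8 9 5
a[mid]=8<14: swap a[3],a[4]; lo=4,mid=5 → 11 10 7 8 14 9 5
a[mid]=9<14: swap a[4],a[5]; lo=5,mid=6 → 11 10 7 8 9 14 5
a[mid]=5<14: swap a[5],a[6]; lo=6,mid=7 → 11 10 7 8 9 5 14
end: lo=6, hi=6; a = 11 10 7 8 9 5 14

11 10 7 8 9 5 14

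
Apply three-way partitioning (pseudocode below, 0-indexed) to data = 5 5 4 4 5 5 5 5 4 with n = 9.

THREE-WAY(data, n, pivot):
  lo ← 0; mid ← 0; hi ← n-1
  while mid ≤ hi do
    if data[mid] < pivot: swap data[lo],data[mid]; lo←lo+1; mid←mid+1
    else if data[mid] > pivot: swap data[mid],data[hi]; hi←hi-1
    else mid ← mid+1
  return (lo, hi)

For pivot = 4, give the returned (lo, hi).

lo=0 mid=0 hi=8
5>4: swap(0,8), hi=7 ⇒ 4 5 4 4 5 5 5 5 5
4=4: mid=1
5>4: swap(1,7), hi=6 ⇒ 4 5 4 4 5 5 5 5 5
5>4: swap(1,6), hi=5 ⇒ 4 5 4 4 5 5 5 5 5
5>4: swap(1,5), hi=4 ⇒ 4 5 4 4 5 5 5 5 5
5>4: swap(1,4), hi=3 ⇒ 4 5 4 4 5 5 5 5 5
5>4: swap(1,3), hi=2 ⇒ 4 4 4 5 5 5 5 5 5
4=4: mid=2
4=4: mid=3
done. lo=0 hi=2; data=4 4 4 5 5 5 5 5 5

(0, 2)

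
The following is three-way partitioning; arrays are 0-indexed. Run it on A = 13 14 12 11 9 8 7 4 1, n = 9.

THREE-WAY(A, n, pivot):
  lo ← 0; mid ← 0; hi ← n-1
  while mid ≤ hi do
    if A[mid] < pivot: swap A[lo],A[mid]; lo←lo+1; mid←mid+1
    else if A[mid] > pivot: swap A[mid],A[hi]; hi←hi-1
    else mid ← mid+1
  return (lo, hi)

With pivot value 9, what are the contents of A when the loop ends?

pivot = 9; lo=0, mid=0, hi=8
A[mid]=13>9: swap A[0],A[8]; hi=7 → 1 14 12 11 9 8 7 4 13
A[mid]=1<9: swap A[0],A[0]; lo=1,mid=1 → 1 14 12 11 9 8 7 4 13
A[mid]=14>9: swap A[1],A[7]; hi=6 → 1 4 12 11 9 8 7 14 13
A[mid]=4<9: swap A[1],A[1]; lo=2,mid=2 → 1 4 12 11 9 8 7 14 13
A[mid]=12>9: swap A[2],A[6]; hi=5 → 1 4 7 11 9 8 12 14 13
A[mid]=7<9: swap A[2],A[2]; lo=3,mid=3 → 1 4 7 11 9 8 12 14 13
A[mid]=11>9: swap A[3],A[5]; hi=4 → 1 4 7 8 9 11 12 14 13
A[mid]=8<9: swap A[3],A[3]; lo=4,mid=4 → 1 4 7 8 9 11 12 14 13
A[mid]=9=9: mid=5
end: lo=4, hi=4; A = 1 4 7 8 9 11 12 14 13

1 4 7 8 9 11 12 14 13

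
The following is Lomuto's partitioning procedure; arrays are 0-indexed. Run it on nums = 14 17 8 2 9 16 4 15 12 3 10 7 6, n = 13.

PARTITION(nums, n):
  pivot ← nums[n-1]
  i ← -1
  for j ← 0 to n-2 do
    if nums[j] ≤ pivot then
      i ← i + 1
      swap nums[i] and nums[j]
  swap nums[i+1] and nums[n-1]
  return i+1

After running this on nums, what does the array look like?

2 4 3 6 9 16 17 15 12 8 10 7 14

pivot=6, i=-1
j=0: 14>6, skip
j=1: 17>6, skip
j=2: 8>6, skip
j=3: 2≤6, i=0, swap(0,3) ⇒ 2 17 8 14 9 16 4 15 12 3 10 7 6
j=4: 9>6, skip
j=5: 16>6, skip
j=6: 4≤6, i=1, swap(1,6) ⇒ 2 4 8 14 9 16 17 15 12 3 10 7 6
j=7: 15>6, skip
j=8: 12>6, skip
j=9: 3≤6, i=2, swap(2,9) ⇒ 2 4 3 14 9 16 17 15 12 8 10 7 6
j=10: 10>6, skip
j=11: 7>6, skip
swap(3,12) ⇒ 2 4 3 6 9 16 17 15 12 8 10 7 14; return 3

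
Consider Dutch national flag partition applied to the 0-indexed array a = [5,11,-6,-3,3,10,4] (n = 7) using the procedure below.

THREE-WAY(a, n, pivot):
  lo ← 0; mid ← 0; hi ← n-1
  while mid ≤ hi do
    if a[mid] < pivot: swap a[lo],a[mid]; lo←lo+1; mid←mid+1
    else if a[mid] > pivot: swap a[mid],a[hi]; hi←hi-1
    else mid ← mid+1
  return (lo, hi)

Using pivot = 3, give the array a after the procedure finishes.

pivot = 3; lo=0, mid=0, hi=6
a[mid]=5>3: swap a[0],a[6]; hi=5 → [4,11,-6,-3,3,10,5]
a[mid]=4>3: swap a[0],a[5]; hi=4 → [10,11,-6,-3,3,4,5]
a[mid]=10>3: swap a[0],a[4]; hi=3 → [3,11,-6,-3,10,4,5]
a[mid]=3=3: mid=1
a[mid]=11>3: swap a[1],a[3]; hi=2 → [3,-3,-6,11,10,4,5]
a[mid]=-3<3: swap a[0],a[1]; lo=1,mid=2 → [-3,3,-6,11,10,4,5]
a[mid]=-6<3: swap a[1],a[2]; lo=2,mid=3 → [-3,-6,3,11,10,4,5]
end: lo=2, hi=2; a = [-3,-6,3,11,10,4,5]

[-3,-6,3,11,10,4,5]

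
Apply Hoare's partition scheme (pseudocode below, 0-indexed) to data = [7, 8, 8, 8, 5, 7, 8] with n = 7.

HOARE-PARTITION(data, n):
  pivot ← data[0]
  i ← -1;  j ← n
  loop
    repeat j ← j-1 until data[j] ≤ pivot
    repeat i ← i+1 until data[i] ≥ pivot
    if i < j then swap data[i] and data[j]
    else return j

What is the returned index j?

pivot = data[0] = 7; i = -1, j = 7
j→5 (data[5]=7≤7), i→0 (data[0]=7≥7); i<j, swap → [7, 8, 8, 8, 5, 7, 8]
j→4 (data[4]=5≤7), i→1 (data[1]=8≥7); i<j, swap → [7, 5, 8, 8, 8, 7, 8]
j→1, i→2; i≥j, return j=1. data = [7, 5, 8, 8, 8, 7, 8]

1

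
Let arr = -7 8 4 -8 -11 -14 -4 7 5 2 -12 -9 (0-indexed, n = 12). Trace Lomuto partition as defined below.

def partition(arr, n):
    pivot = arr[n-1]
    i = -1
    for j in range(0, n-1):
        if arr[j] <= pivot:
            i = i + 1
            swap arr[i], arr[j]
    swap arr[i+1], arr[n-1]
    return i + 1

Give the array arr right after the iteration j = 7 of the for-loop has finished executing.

-11 -14 4 -8 -7 8 -4 7 5 2 -12 -9

pivot=-9, i=-1
j=0: -7>-9, skip
j=1: 8>-9, skip
j=2: 4>-9, skip
j=3: -8>-9, skip
j=4: -11≤-9, i=0, swap(0,4) ⇒ -11 8 4 -8 -7 -14 -4 7 5 2 -12 -9
j=5: -14≤-9, i=1, swap(1,5) ⇒ -11 -14 4 -8 -7 8 -4 7 5 2 -12 -9
j=6: -4>-9, skip
j=7: 7>-9, skip
(after j=7) arr = -11 -14 4 -8 -7 8 -4 7 5 2 -12 -9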